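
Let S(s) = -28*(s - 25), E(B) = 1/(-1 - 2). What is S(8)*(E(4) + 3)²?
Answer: 30464/9 ≈ 3384.9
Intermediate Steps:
E(B) = -⅓ (E(B) = 1/(-3) = -⅓)
S(s) = 700 - 28*s (S(s) = -28*(-25 + s) = 700 - 28*s)
S(8)*(E(4) + 3)² = (700 - 28*8)*(-⅓ + 3)² = (700 - 224)*(8/3)² = 476*(64/9) = 30464/9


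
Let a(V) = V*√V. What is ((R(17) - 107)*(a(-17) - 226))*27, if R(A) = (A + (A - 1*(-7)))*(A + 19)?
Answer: -8353638 - 628371*I*√17 ≈ -8.3536e+6 - 2.5908e+6*I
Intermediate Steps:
a(V) = V^(3/2)
R(A) = (7 + 2*A)*(19 + A) (R(A) = (A + (A + 7))*(19 + A) = (A + (7 + A))*(19 + A) = (7 + 2*A)*(19 + A))
((R(17) - 107)*(a(-17) - 226))*27 = (((133 + 2*17² + 45*17) - 107)*((-17)^(3/2) - 226))*27 = (((133 + 2*289 + 765) - 107)*(-17*I*√17 - 226))*27 = (((133 + 578 + 765) - 107)*(-226 - 17*I*√17))*27 = ((1476 - 107)*(-226 - 17*I*√17))*27 = (1369*(-226 - 17*I*√17))*27 = (-309394 - 23273*I*√17)*27 = -8353638 - 628371*I*√17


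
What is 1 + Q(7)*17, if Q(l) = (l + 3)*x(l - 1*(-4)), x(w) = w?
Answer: 1871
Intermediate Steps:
Q(l) = (3 + l)*(4 + l) (Q(l) = (l + 3)*(l - 1*(-4)) = (3 + l)*(l + 4) = (3 + l)*(4 + l))
1 + Q(7)*17 = 1 + ((3 + 7)*(4 + 7))*17 = 1 + (10*11)*17 = 1 + 110*17 = 1 + 1870 = 1871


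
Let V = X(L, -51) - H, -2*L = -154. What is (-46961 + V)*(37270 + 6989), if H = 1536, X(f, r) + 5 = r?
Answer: -2148907227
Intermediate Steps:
L = 77 (L = -½*(-154) = 77)
X(f, r) = -5 + r
V = -1592 (V = (-5 - 51) - 1*1536 = -56 - 1536 = -1592)
(-46961 + V)*(37270 + 6989) = (-46961 - 1592)*(37270 + 6989) = -48553*44259 = -2148907227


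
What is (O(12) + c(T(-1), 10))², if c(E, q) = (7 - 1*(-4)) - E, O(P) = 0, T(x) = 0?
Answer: 121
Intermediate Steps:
c(E, q) = 11 - E (c(E, q) = (7 + 4) - E = 11 - E)
(O(12) + c(T(-1), 10))² = (0 + (11 - 1*0))² = (0 + (11 + 0))² = (0 + 11)² = 11² = 121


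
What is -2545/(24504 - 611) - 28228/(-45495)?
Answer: 558666829/1087012035 ≈ 0.51395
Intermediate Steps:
-2545/(24504 - 611) - 28228/(-45495) = -2545/23893 - 28228*(-1/45495) = -2545*1/23893 + 28228/45495 = -2545/23893 + 28228/45495 = 558666829/1087012035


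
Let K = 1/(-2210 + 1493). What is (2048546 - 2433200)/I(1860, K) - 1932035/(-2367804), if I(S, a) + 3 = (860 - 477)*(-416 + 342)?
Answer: 965548811891/67115404380 ≈ 14.386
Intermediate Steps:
K = -1/717 (K = 1/(-717) = -1/717 ≈ -0.0013947)
I(S, a) = -28345 (I(S, a) = -3 + (860 - 477)*(-416 + 342) = -3 + 383*(-74) = -3 - 28342 = -28345)
(2048546 - 2433200)/I(1860, K) - 1932035/(-2367804) = (2048546 - 2433200)/(-28345) - 1932035/(-2367804) = -384654*(-1/28345) - 1932035*(-1/2367804) = 384654/28345 + 1932035/2367804 = 965548811891/67115404380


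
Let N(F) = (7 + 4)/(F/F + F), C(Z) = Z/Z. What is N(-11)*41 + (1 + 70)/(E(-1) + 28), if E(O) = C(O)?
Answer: -12369/290 ≈ -42.652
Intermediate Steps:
C(Z) = 1
E(O) = 1
N(F) = 11/(1 + F)
N(-11)*41 + (1 + 70)/(E(-1) + 28) = (11/(1 - 11))*41 + (1 + 70)/(1 + 28) = (11/(-10))*41 + 71/29 = (11*(-⅒))*41 + 71*(1/29) = -11/10*41 + 71/29 = -451/10 + 71/29 = -12369/290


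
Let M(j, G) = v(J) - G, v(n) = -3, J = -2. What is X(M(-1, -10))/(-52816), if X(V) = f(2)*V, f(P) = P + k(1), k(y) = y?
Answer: -21/52816 ≈ -0.00039761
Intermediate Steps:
f(P) = 1 + P (f(P) = P + 1 = 1 + P)
M(j, G) = -3 - G
X(V) = 3*V (X(V) = (1 + 2)*V = 3*V)
X(M(-1, -10))/(-52816) = (3*(-3 - 1*(-10)))/(-52816) = (3*(-3 + 10))*(-1/52816) = (3*7)*(-1/52816) = 21*(-1/52816) = -21/52816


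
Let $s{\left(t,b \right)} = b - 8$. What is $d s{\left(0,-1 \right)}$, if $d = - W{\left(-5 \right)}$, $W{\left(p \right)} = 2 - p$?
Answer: $63$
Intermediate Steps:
$s{\left(t,b \right)} = -8 + b$
$d = -7$ ($d = - (2 - -5) = - (2 + 5) = \left(-1\right) 7 = -7$)
$d s{\left(0,-1 \right)} = - 7 \left(-8 - 1\right) = \left(-7\right) \left(-9\right) = 63$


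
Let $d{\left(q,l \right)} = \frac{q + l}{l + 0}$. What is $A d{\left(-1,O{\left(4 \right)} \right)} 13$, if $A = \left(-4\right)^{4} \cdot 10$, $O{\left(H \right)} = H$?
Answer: $24960$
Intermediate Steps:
$d{\left(q,l \right)} = \frac{l + q}{l}$
$A = 2560$ ($A = 256 \cdot 10 = 2560$)
$A d{\left(-1,O{\left(4 \right)} \right)} 13 = 2560 \frac{4 - 1}{4} \cdot 13 = 2560 \cdot \frac{1}{4} \cdot 3 \cdot 13 = 2560 \cdot \frac{3}{4} \cdot 13 = 1920 \cdot 13 = 24960$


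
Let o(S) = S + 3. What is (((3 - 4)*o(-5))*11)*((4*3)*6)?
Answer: 1584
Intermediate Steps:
o(S) = 3 + S
(((3 - 4)*o(-5))*11)*((4*3)*6) = (((3 - 4)*(3 - 5))*11)*((4*3)*6) = (-1*(-2)*11)*(12*6) = (2*11)*72 = 22*72 = 1584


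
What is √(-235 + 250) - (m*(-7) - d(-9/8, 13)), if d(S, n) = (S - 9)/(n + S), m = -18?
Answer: -12051/95 + √15 ≈ -122.98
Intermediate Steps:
d(S, n) = (-9 + S)/(S + n)
√(-235 + 250) - (m*(-7) - d(-9/8, 13)) = √(-235 + 250) - (-18*(-7) - (-9 - 9/8)/(-9/8 + 13)) = √15 - (126 - (-9 - 9*⅛)/(-9*⅛ + 13)) = √15 - (126 - (-9 - 9/8)/(-9/8 + 13)) = √15 - (126 - (-81)/(95/8*8)) = √15 - (126 - 8*(-81)/(95*8)) = √15 - (126 - 1*(-81/95)) = √15 - (126 + 81/95) = √15 - 1*12051/95 = √15 - 12051/95 = -12051/95 + √15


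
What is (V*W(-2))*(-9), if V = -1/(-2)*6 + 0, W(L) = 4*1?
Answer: -108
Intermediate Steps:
W(L) = 4
V = 3 (V = -1*(-½)*6 + 0 = (½)*6 + 0 = 3 + 0 = 3)
(V*W(-2))*(-9) = (3*4)*(-9) = 12*(-9) = -108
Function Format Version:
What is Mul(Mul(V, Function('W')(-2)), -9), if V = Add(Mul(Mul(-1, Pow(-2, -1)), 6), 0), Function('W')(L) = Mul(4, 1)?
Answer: -108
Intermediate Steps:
Function('W')(L) = 4
V = 3 (V = Add(Mul(Mul(-1, Rational(-1, 2)), 6), 0) = Add(Mul(Rational(1, 2), 6), 0) = Add(3, 0) = 3)
Mul(Mul(V, Function('W')(-2)), -9) = Mul(Mul(3, 4), -9) = Mul(12, -9) = -108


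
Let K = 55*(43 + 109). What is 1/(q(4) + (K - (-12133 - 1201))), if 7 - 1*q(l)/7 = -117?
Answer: 1/22562 ≈ 4.4322e-5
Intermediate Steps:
q(l) = 868 (q(l) = 49 - 7*(-117) = 49 + 819 = 868)
K = 8360 (K = 55*152 = 8360)
1/(q(4) + (K - (-12133 - 1201))) = 1/(868 + (8360 - (-12133 - 1201))) = 1/(868 + (8360 - 1*(-13334))) = 1/(868 + (8360 + 13334)) = 1/(868 + 21694) = 1/22562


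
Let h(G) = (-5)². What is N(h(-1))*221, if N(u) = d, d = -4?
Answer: -884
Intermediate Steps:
h(G) = 25
N(u) = -4
N(h(-1))*221 = -4*221 = -884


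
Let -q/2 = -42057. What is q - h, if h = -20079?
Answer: 104193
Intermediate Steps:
q = 84114 (q = -2*(-42057) = 84114)
q - h = 84114 - 1*(-20079) = 84114 + 20079 = 104193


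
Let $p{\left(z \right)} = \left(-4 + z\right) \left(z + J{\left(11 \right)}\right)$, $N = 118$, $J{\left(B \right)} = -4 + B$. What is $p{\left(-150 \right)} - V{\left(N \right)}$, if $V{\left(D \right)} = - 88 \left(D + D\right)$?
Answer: $42790$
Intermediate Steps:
$p{\left(z \right)} = \left(-4 + z\right) \left(7 + z\right)$ ($p{\left(z \right)} = \left(-4 + z\right) \left(z + \left(-4 + 11\right)\right) = \left(-4 + z\right) \left(z + 7\right) = \left(-4 + z\right) \left(7 + z\right)$)
$V{\left(D \right)} = - 176 D$ ($V{\left(D \right)} = - 88 \cdot 2 D = - 176 D$)
$p{\left(-150 \right)} - V{\left(N \right)} = \left(-28 + \left(-150\right)^{2} + 3 \left(-150\right)\right) - \left(-176\right) 118 = \left(-28 + 22500 - 450\right) - -20768 = 22022 + 20768 = 42790$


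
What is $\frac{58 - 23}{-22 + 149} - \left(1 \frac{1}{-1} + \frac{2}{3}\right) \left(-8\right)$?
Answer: $- \frac{911}{381} \approx -2.3911$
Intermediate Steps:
$\frac{58 - 23}{-22 + 149} - \left(1 \frac{1}{-1} + \frac{2}{3}\right) \left(-8\right) = \frac{35}{127} - \left(1 \left(-1\right) + 2 \cdot \frac{1}{3}\right) \left(-8\right) = 35 \cdot \frac{1}{127} - \left(-1 + \frac{2}{3}\right) \left(-8\right) = \frac{35}{127} - \left(- \frac{1}{3}\right) \left(-8\right) = \frac{35}{127} - \frac{8}{3} = - \frac{911}{381}$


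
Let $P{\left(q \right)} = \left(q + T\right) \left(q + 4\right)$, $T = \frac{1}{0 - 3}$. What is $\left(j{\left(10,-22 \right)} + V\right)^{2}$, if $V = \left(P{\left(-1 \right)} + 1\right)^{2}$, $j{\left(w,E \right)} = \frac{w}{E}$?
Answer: $\frac{8836}{121} \approx 73.025$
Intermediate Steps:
$T = - \frac{1}{3}$ ($T = \frac{1}{-3} = - \frac{1}{3} \approx -0.33333$)
$P{\left(q \right)} = \left(4 + q\right) \left(- \frac{1}{3} + q\right)$ ($P{\left(q \right)} = \left(q - \frac{1}{3}\right) \left(q + 4\right) = \left(- \frac{1}{3} + q\right) \left(4 + q\right) = \left(4 + q\right) \left(- \frac{1}{3} + q\right)$)
$V = 9$ ($V = \left(\left(- \frac{4}{3} + \left(-1\right)^{2} + \frac{11}{3} \left(-1\right)\right) + 1\right)^{2} = \left(\left(- \frac{4}{3} + 1 - \frac{11}{3}\right) + 1\right)^{2} = \left(-4 + 1\right)^{2} = \left(-3\right)^{2} = 9$)
$\left(j{\left(10,-22 \right)} + V\right)^{2} = \left(\frac{10}{-22} + 9\right)^{2} = \left(10 \left(- \frac{1}{22}\right) + 9\right)^{2} = \left(- \frac{5}{11} + 9\right)^{2} = \left(\frac{94}{11}\right)^{2} = \frac{8836}{121}$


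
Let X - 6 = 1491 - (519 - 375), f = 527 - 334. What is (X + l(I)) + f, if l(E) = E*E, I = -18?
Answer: 1870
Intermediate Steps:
f = 193
l(E) = E²
X = 1353 (X = 6 + (1491 - (519 - 375)) = 6 + (1491 - 1*144) = 6 + (1491 - 144) = 6 + 1347 = 1353)
(X + l(I)) + f = (1353 + (-18)²) + 193 = (1353 + 324) + 193 = 1677 + 193 = 1870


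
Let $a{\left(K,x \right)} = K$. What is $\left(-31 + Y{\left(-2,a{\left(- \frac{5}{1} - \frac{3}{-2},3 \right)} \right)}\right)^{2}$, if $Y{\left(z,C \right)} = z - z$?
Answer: $961$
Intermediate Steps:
$Y{\left(z,C \right)} = 0$
$\left(-31 + Y{\left(-2,a{\left(- \frac{5}{1} - \frac{3}{-2},3 \right)} \right)}\right)^{2} = \left(-31 + 0\right)^{2} = \left(-31\right)^{2} = 961$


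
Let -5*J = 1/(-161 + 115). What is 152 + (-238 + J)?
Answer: -19779/230 ≈ -85.996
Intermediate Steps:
J = 1/230 (J = -1/(5*(-161 + 115)) = -⅕/(-46) = -⅕*(-1/46) = 1/230 ≈ 0.0043478)
152 + (-238 + J) = 152 + (-238 + 1/230) = 152 - 54739/230 = -19779/230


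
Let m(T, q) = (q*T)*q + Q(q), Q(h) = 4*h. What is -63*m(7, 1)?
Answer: -693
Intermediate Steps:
m(T, q) = 4*q + T*q² (m(T, q) = (q*T)*q + 4*q = (T*q)*q + 4*q = T*q² + 4*q = 4*q + T*q²)
-63*m(7, 1) = -63*(4 + 7*1) = -63*(4 + 7) = -63*11 = -693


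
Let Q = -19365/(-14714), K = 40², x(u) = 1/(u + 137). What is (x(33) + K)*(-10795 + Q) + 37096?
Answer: -8621187141157/500276 ≈ -1.7233e+7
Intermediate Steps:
x(u) = 1/(137 + u)
K = 1600
Q = 19365/14714 (Q = -19365*(-1/14714) = 19365/14714 ≈ 1.3161)
(x(33) + K)*(-10795 + Q) + 37096 = (1/(137 + 33) + 1600)*(-10795 + 19365/14714) + 37096 = (1/170 + 1600)*(-158818265/14714) + 37096 = (272001/170)*(-158818265/14714) + 37096 = -8639745379653/500276 + 37096 = -8621187141157/500276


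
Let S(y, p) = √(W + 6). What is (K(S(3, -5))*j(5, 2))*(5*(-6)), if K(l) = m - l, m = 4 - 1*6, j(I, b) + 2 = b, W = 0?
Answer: 0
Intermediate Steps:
j(I, b) = -2 + b
m = -2 (m = 4 - 6 = -2)
S(y, p) = √6 (S(y, p) = √(0 + 6) = √6)
K(l) = -2 - l
(K(S(3, -5))*j(5, 2))*(5*(-6)) = ((-2 - √6)*(-2 + 2))*(5*(-6)) = ((-2 - √6)*0)*(-30) = 0*(-30) = 0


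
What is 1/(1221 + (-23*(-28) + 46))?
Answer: 1/1911 ≈ 0.00052329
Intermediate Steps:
1/(1221 + (-23*(-28) + 46)) = 1/(1221 + (644 + 46)) = 1/(1221 + 690) = 1/1911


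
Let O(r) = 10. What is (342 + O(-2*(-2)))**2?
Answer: 123904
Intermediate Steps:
(342 + O(-2*(-2)))**2 = (342 + 10)**2 = 352**2 = 123904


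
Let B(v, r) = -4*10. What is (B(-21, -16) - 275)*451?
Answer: -142065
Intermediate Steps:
B(v, r) = -40
(B(-21, -16) - 275)*451 = (-40 - 275)*451 = -315*451 = -142065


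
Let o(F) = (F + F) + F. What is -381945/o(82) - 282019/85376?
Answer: -5446385499/3500416 ≈ -1555.9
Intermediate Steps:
o(F) = 3*F (o(F) = 2*F + F = 3*F)
-381945/o(82) - 282019/85376 = -381945/(3*82) - 282019/85376 = -381945/246 - 282019*1/85376 = -381945*1/246 - 282019/85376 = -127315/82 - 282019/85376 = -5446385499/3500416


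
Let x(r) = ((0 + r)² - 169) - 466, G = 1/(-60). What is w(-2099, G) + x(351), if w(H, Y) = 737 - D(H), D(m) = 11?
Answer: 123292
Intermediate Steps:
G = -1/60 ≈ -0.016667
w(H, Y) = 726 (w(H, Y) = 737 - 1*11 = 737 - 11 = 726)
x(r) = -635 + r² (x(r) = (r² - 169) - 466 = (-169 + r²) - 466 = -635 + r²)
w(-2099, G) + x(351) = 726 + (-635 + 351²) = 726 + (-635 + 123201) = 726 + 122566 = 123292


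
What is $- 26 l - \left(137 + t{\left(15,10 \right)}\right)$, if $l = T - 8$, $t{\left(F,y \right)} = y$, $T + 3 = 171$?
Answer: $-4307$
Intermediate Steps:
$T = 168$ ($T = -3 + 171 = 168$)
$l = 160$ ($l = 168 - 8 = 160$)
$- 26 l - \left(137 + t{\left(15,10 \right)}\right) = \left(-26\right) 160 - 147 = -4160 - 147 = -4307$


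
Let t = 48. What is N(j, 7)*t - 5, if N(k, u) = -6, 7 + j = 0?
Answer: -293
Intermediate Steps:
j = -7 (j = -7 + 0 = -7)
N(j, 7)*t - 5 = -6*48 - 5 = -288 - 5 = -293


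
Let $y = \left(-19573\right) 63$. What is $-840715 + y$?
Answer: $-2073814$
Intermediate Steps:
$y = -1233099$
$-840715 + y = -840715 - 1233099 = -2073814$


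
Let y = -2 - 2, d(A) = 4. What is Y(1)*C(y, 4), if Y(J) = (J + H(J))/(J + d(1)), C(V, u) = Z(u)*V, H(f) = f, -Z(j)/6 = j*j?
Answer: 768/5 ≈ 153.60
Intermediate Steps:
y = -4
Z(j) = -6*j² (Z(j) = -6*j*j = -6*j²)
C(V, u) = -6*V*u² (C(V, u) = (-6*u²)*V = -6*V*u²)
Y(J) = 2*J/(4 + J) (Y(J) = (J + J)/(J + 4) = (2*J)/(4 + J) = 2*J/(4 + J))
Y(1)*C(y, 4) = (2*1/(4 + 1))*(-6*(-4)*4²) = (2*1/5)*(-6*(-4)*16) = (2*1*(⅕))*384 = (⅖)*384 = 768/5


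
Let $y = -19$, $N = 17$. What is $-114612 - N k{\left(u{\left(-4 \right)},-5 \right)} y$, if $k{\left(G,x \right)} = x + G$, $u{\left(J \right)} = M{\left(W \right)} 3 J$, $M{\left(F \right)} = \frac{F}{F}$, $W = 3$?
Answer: $-120103$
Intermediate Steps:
$M{\left(F \right)} = 1$
$u{\left(J \right)} = 3 J$ ($u{\left(J \right)} = 1 \cdot 3 J = 3 J$)
$k{\left(G,x \right)} = G + x$
$-114612 - N k{\left(u{\left(-4 \right)},-5 \right)} y = -114612 - 17 \left(3 \left(-4\right) - 5\right) \left(-19\right) = -114612 - 17 \left(-12 - 5\right) \left(-19\right) = -114612 - 17 \left(-17\right) \left(-19\right) = -114612 - \left(-289\right) \left(-19\right) = -114612 - 5491 = -120103$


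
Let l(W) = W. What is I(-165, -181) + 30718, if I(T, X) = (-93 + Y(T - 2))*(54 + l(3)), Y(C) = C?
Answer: 15898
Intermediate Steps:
I(T, X) = -5415 + 57*T (I(T, X) = (-93 + (T - 2))*(54 + 3) = (-93 + (-2 + T))*57 = (-95 + T)*57 = -5415 + 57*T)
I(-165, -181) + 30718 = (-5415 + 57*(-165)) + 30718 = (-5415 - 9405) + 30718 = -14820 + 30718 = 15898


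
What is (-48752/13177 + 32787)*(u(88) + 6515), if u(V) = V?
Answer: 2852400566841/13177 ≈ 2.1647e+8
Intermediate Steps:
(-48752/13177 + 32787)*(u(88) + 6515) = (-48752/13177 + 32787)*(88 + 6515) = (-48752*1/13177 + 32787)*6603 = (-48752/13177 + 32787)*6603 = (431985547/13177)*6603 = 2852400566841/13177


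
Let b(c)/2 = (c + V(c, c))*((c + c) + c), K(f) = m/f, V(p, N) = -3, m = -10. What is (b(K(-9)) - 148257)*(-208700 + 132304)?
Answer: 305834502484/27 ≈ 1.1327e+10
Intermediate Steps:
K(f) = -10/f
b(c) = 6*c*(-3 + c) (b(c) = 2*((c - 3)*((c + c) + c)) = 2*((-3 + c)*(2*c + c)) = 2*((-3 + c)*(3*c)) = 2*(3*c*(-3 + c)) = 6*c*(-3 + c))
(b(K(-9)) - 148257)*(-208700 + 132304) = (6*(-10/(-9))*(-3 - 10/(-9)) - 148257)*(-208700 + 132304) = (6*(-10*(-1/9))*(-3 - 10*(-1/9)) - 148257)*(-76396) = (6*(10/9)*(-3 + 10/9) - 148257)*(-76396) = (6*(10/9)*(-17/9) - 148257)*(-76396) = (-340/27 - 148257)*(-76396) = -4003279/27*(-76396) = 305834502484/27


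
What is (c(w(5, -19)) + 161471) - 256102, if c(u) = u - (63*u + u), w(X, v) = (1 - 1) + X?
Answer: -94946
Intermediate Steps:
w(X, v) = X (w(X, v) = 0 + X = X)
c(u) = -63*u (c(u) = u - 64*u = -63*u)
(c(w(5, -19)) + 161471) - 256102 = (-63*5 + 161471) - 256102 = (-315 + 161471) - 256102 = 161156 - 256102 = -94946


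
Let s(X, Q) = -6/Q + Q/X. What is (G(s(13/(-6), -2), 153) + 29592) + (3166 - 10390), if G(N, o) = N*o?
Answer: 298587/13 ≈ 22968.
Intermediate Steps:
(G(s(13/(-6), -2), 153) + 29592) + (3166 - 10390) = ((-6/(-2) - 2/(13/(-6)))*153 + 29592) + (3166 - 10390) = ((-6*(-½) - 2/(13*(-⅙)))*153 + 29592) - 7224 = ((3 - 2/(-13/6))*153 + 29592) - 7224 = ((3 - 2*(-6/13))*153 + 29592) - 7224 = ((3 + 12/13)*153 + 29592) - 7224 = ((51/13)*153 + 29592) - 7224 = (7803/13 + 29592) - 7224 = 392499/13 - 7224 = 298587/13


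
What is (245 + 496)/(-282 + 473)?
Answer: 741/191 ≈ 3.8796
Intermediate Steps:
(245 + 496)/(-282 + 473) = 741/191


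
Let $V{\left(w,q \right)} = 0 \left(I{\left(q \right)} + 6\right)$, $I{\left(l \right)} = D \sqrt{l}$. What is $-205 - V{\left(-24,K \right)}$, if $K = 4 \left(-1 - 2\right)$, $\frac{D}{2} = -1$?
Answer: $-205$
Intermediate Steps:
$D = -2$ ($D = 2 \left(-1\right) = -2$)
$K = -12$ ($K = 4 \left(-3\right) = -12$)
$I{\left(l \right)} = - 2 \sqrt{l}$
$V{\left(w,q \right)} = 0$ ($V{\left(w,q \right)} = 0 \left(- 2 \sqrt{q} + 6\right) = 0 \left(6 - 2 \sqrt{q}\right) = 0$)
$-205 - V{\left(-24,K \right)} = -205 - 0 = -205 + 0 = -205$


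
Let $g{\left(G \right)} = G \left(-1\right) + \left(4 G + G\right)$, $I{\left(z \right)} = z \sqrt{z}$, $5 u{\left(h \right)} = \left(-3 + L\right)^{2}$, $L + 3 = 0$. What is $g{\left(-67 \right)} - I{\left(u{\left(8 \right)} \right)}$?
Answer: $-268 - \frac{216 \sqrt{5}}{25} \approx -287.32$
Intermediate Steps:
$L = -3$ ($L = -3 + 0 = -3$)
$u{\left(h \right)} = \frac{36}{5}$ ($u{\left(h \right)} = \frac{\left(-3 - 3\right)^{2}}{5} = \frac{\left(-6\right)^{2}}{5} = \frac{1}{5} \cdot 36 = \frac{36}{5}$)
$I{\left(z \right)} = z^{\frac{3}{2}}$
$g{\left(G \right)} = 4 G$ ($g{\left(G \right)} = - G + 5 G = 4 G$)
$g{\left(-67 \right)} - I{\left(u{\left(8 \right)} \right)} = 4 \left(-67\right) - \left(\frac{36}{5}\right)^{\frac{3}{2}} = -268 - \frac{216 \sqrt{5}}{25}$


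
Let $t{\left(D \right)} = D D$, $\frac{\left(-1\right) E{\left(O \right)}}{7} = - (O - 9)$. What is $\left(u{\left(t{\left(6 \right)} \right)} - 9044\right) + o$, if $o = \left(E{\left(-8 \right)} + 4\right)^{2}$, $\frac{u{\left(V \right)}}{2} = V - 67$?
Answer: $4119$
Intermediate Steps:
$E{\left(O \right)} = -63 + 7 O$ ($E{\left(O \right)} = - 7 \left(- (O - 9)\right) = - 7 \left(- (-9 + O)\right) = - 7 \left(9 - O\right) = -63 + 7 O$)
$t{\left(D \right)} = D^{2}$
$u{\left(V \right)} = -134 + 2 V$ ($u{\left(V \right)} = 2 \left(V - 67\right) = 2 \left(-67 + V\right) = -134 + 2 V$)
$o = 13225$ ($o = \left(\left(-63 + 7 \left(-8\right)\right) + 4\right)^{2} = \left(\left(-63 - 56\right) + 4\right)^{2} = \left(-119 + 4\right)^{2} = \left(-115\right)^{2} = 13225$)
$\left(u{\left(t{\left(6 \right)} \right)} - 9044\right) + o = \left(\left(-134 + 2 \cdot 6^{2}\right) - 9044\right) + 13225 = \left(\left(-134 + 2 \cdot 36\right) - 9044\right) + 13225 = \left(\left(-134 + 72\right) - 9044\right) + 13225 = \left(-62 - 9044\right) + 13225 = -9106 + 13225 = 4119$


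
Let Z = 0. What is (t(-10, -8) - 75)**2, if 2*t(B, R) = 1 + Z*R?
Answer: 22201/4 ≈ 5550.3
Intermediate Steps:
t(B, R) = 1/2 (t(B, R) = (1 + 0*R)/2 = (1 + 0)/2 = (1/2)*1 = 1/2)
(t(-10, -8) - 75)**2 = (1/2 - 75)**2 = (-149/2)**2 = 22201/4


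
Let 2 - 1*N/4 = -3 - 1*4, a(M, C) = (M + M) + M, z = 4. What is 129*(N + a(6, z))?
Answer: 6966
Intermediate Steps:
a(M, C) = 3*M (a(M, C) = 2*M + M = 3*M)
N = 36 (N = 8 - 4*(-3 - 1*4) = 8 - 4*(-3 - 4) = 8 - 4*(-7) = 8 + 28 = 36)
129*(N + a(6, z)) = 129*(36 + 3*6) = 129*(36 + 18) = 129*54 = 6966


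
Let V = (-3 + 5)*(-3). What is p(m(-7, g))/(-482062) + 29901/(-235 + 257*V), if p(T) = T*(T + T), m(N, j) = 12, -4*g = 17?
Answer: -7207323819/428312087 ≈ -16.827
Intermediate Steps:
g = -17/4 (g = -¼*17 = -17/4 ≈ -4.2500)
V = -6 (V = 2*(-3) = -6)
p(T) = 2*T² (p(T) = T*(2*T) = 2*T²)
p(m(-7, g))/(-482062) + 29901/(-235 + 257*V) = (2*12²)/(-482062) + 29901/(-235 + 257*(-6)) = (2*144)*(-1/482062) + 29901/(-235 - 1542) = 288*(-1/482062) + 29901/(-1777) = -144/241031 + 29901*(-1/1777) = -144/241031 - 29901/1777 = -7207323819/428312087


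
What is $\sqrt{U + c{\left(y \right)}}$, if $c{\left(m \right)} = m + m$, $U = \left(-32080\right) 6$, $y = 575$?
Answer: $19 i \sqrt{530} \approx 437.41 i$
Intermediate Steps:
$U = -192480$
$c{\left(m \right)} = 2 m$
$\sqrt{U + c{\left(y \right)}} = \sqrt{-192480 + 2 \cdot 575} = \sqrt{-192480 + 1150} = \sqrt{-191330} = 19 i \sqrt{530}$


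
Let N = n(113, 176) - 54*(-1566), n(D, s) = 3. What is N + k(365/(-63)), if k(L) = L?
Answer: 5327356/63 ≈ 84561.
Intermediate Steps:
N = 84567 (N = 3 - 54*(-1566) = 3 - 1*(-84564) = 3 + 84564 = 84567)
N + k(365/(-63)) = 84567 + 365/(-63) = 84567 + 365*(-1/63) = 84567 - 365/63 = 5327356/63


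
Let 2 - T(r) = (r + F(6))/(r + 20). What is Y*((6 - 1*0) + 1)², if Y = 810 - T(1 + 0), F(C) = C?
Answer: 118825/3 ≈ 39608.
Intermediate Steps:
T(r) = 2 - (6 + r)/(20 + r) (T(r) = 2 - (r + 6)/(r + 20) = 2 - (6 + r)/(20 + r))
Y = 2425/3 (Y = 810 - (34 + (1 + 0))/(20 + (1 + 0)) = 810 - (34 + 1)/(20 + 1) = 810 - 35/21 = 810 - 1*5/3 = 810 - 5/3 = 2425/3 ≈ 808.33)
Y*((6 - 1*0) + 1)² = 2425*((6 - 1*0) + 1)²/3 = 2425*((6 + 0) + 1)²/3 = 2425*(6 + 1)²/3 = (2425/3)*7² = (2425/3)*49 = 118825/3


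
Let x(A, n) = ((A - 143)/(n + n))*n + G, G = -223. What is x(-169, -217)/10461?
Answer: -379/10461 ≈ -0.036230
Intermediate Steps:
x(A, n) = -589/2 + A/2 (x(A, n) = ((A - 143)/(n + n))*n - 223 = ((-143 + A)/((2*n)))*n - 223 = ((-143 + A)*(1/(2*n)))*n - 223 = ((-143 + A)/(2*n))*n - 223 = (-143/2 + A/2) - 223 = -589/2 + A/2)
x(-169, -217)/10461 = (-589/2 + (1/2)*(-169))/10461 = (-589/2 - 169/2)*(1/10461) = -379*1/10461 = -379/10461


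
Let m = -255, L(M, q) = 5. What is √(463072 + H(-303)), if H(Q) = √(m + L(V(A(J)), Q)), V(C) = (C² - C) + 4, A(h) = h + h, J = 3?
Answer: √(463072 + 5*I*√10) ≈ 680.49 + 0.01*I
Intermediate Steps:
A(h) = 2*h
V(C) = 4 + C² - C
H(Q) = 5*I*√10 (H(Q) = √(-255 + 5) = √(-250) = 5*I*√10)
√(463072 + H(-303)) = √(463072 + 5*I*√10)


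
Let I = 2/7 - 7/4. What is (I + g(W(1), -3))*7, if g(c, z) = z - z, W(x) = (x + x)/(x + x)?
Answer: -41/4 ≈ -10.250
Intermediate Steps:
W(x) = 1 (W(x) = (2*x)/((2*x)) = (2*x)*(1/(2*x)) = 1)
g(c, z) = 0
I = -41/28 (I = 2*(⅐) - 7*¼ = 2/7 - 7/4 = -41/28 ≈ -1.4643)
(I + g(W(1), -3))*7 = (-41/28 + 0)*7 = -41/28*7 = -41/4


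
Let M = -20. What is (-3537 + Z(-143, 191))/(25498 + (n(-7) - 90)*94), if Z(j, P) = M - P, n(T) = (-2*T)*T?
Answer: -1874/3913 ≈ -0.47892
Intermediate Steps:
n(T) = -2*T²
Z(j, P) = -20 - P
(-3537 + Z(-143, 191))/(25498 + (n(-7) - 90)*94) = (-3537 + (-20 - 1*191))/(25498 + (-2*(-7)² - 90)*94) = (-3537 + (-20 - 191))/(25498 + (-2*49 - 90)*94) = (-3537 - 211)/(25498 + (-98 - 90)*94) = -3748/(25498 - 188*94) = -3748/(25498 - 17672) = -3748/7826 = -3748*1/7826 = -1874/3913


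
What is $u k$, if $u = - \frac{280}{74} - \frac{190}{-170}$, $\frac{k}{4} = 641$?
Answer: $- \frac{4299828}{629} \approx -6836.0$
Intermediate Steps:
$k = 2564$ ($k = 4 \cdot 641 = 2564$)
$u = - \frac{1677}{629}$ ($u = \left(-280\right) \frac{1}{74} - - \frac{19}{17} = - \frac{140}{37} + \frac{19}{17} = - \frac{1677}{629} \approx -2.6661$)
$u k = \left(- \frac{1677}{629}\right) 2564 = - \frac{4299828}{629}$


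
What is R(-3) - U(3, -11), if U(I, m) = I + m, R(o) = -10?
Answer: -2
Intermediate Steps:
R(-3) - U(3, -11) = -10 - (3 - 11) = -10 - 1*(-8) = -10 + 8 = -2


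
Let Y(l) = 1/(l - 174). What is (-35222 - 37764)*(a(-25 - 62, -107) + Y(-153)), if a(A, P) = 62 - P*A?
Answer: 220692877220/327 ≈ 6.7490e+8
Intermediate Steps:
Y(l) = 1/(-174 + l)
a(A, P) = 62 - A*P
(-35222 - 37764)*(a(-25 - 62, -107) + Y(-153)) = (-35222 - 37764)*((62 - 1*(-25 - 62)*(-107)) + 1/(-174 - 153)) = -72986*((62 - 1*(-87)*(-107)) + 1/(-327)) = -72986*((62 - 9309) - 1/327) = -72986*(-9247 - 1/327) = -72986*(-3023770/327) = 220692877220/327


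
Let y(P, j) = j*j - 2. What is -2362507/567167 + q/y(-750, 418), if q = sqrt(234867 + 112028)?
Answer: -2362507/567167 + sqrt(346895)/174722 ≈ -4.1621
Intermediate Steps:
y(P, j) = -2 + j**2 (y(P, j) = j**2 - 2 = -2 + j**2)
q = sqrt(346895) ≈ 588.98
-2362507/567167 + q/y(-750, 418) = -2362507/567167 + sqrt(346895)/(-2 + 418**2) = -2362507*1/567167 + sqrt(346895)/(-2 + 174724) = -2362507/567167 + sqrt(346895)/174722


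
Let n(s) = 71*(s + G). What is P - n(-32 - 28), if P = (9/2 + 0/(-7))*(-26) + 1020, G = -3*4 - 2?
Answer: 6157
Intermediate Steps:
G = -14 (G = -12 - 2 = -14)
n(s) = -994 + 71*s (n(s) = 71*(s - 14) = 71*(-14 + s) = -994 + 71*s)
P = 903 (P = (9*(½) + 0*(-⅐))*(-26) + 1020 = (9/2 + 0)*(-26) + 1020 = (9/2)*(-26) + 1020 = -117 + 1020 = 903)
P - n(-32 - 28) = 903 - (-994 + 71*(-32 - 28)) = 903 - (-994 + 71*(-60)) = 903 - (-994 - 4260) = 903 - 1*(-5254) = 903 + 5254 = 6157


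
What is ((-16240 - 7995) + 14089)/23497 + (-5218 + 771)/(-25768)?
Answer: -156950969/605470696 ≈ -0.25922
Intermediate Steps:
((-16240 - 7995) + 14089)/23497 + (-5218 + 771)/(-25768) = (-24235 + 14089)*(1/23497) - 4447*(-1/25768) = -10146*1/23497 + 4447/25768 = -10146/23497 + 4447/25768 = -156950969/605470696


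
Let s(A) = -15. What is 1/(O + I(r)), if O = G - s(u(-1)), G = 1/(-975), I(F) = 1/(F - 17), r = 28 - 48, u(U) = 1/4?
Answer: 36075/540113 ≈ 0.066792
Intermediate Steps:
u(U) = 1/4
r = -20
I(F) = 1/(-17 + F)
G = -1/975 ≈ -0.0010256
O = 14624/975 (O = -1/975 - 1*(-15) = -1/975 + 15 = 14624/975 ≈ 14.999)
1/(O + I(r)) = 1/(14624/975 + 1/(-17 - 20)) = 1/(14624/975 + 1/(-37)) = 1/(14624/975 - 1/37) = 1/(540113/36075) = 36075/540113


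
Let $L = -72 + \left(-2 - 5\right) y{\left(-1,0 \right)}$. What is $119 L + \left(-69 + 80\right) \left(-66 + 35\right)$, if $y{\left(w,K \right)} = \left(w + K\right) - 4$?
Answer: $-4744$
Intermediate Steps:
$y{\left(w,K \right)} = -4 + K + w$ ($y{\left(w,K \right)} = \left(K + w\right) - 4 = -4 + K + w$)
$L = -37$ ($L = -72 + \left(-2 - 5\right) \left(-4 + 0 - 1\right) = -72 - -35 = -72 + 35 = -37$)
$119 L + \left(-69 + 80\right) \left(-66 + 35\right) = 119 \left(-37\right) + \left(-69 + 80\right) \left(-66 + 35\right) = -4403 + 11 \left(-31\right) = -4403 - 341 = -4744$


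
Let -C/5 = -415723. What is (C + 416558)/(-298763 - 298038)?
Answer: -2495173/596801 ≈ -4.1809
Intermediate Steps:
C = 2078615 (C = -5*(-415723) = 2078615)
(C + 416558)/(-298763 - 298038) = (2078615 + 416558)/(-298763 - 298038) = 2495173/(-596801) = 2495173*(-1/596801) = -2495173/596801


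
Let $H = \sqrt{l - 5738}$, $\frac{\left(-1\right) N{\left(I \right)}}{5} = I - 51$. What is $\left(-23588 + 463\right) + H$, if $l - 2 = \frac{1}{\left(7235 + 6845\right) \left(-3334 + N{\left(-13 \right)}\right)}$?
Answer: $-23125 + \frac{i \sqrt{333484468839770}}{241120} \approx -23125.0 + 75.736 i$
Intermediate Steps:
$N{\left(I \right)} = 255 - 5 I$ ($N{\left(I \right)} = - 5 \left(I - 51\right) = - 5 \left(-51 + I\right) = 255 - 5 I$)
$l = \frac{84874239}{42437120}$ ($l = 2 + \frac{1}{\left(7235 + 6845\right) \left(-3334 + \left(255 - -65\right)\right)} = 2 + \frac{1}{14080 \left(-3334 + \left(255 + 65\right)\right)} = 2 + \frac{1}{14080 \left(-3334 + 320\right)} = 2 + \frac{1}{14080 \left(-3014\right)} = 2 + \frac{1}{-42437120} = 2 - \frac{1}{42437120} = \frac{84874239}{42437120} \approx 2.0$)
$H = \frac{i \sqrt{333484468839770}}{241120}$ ($H = \sqrt{\frac{84874239}{42437120} - 5738} = \sqrt{- \frac{243419320321}{42437120}} = \frac{i \sqrt{333484468839770}}{241120} \approx 75.736 i$)
$\left(-23588 + 463\right) + H = \left(-23588 + 463\right) + \frac{i \sqrt{333484468839770}}{241120} = -23125 + \frac{i \sqrt{333484468839770}}{241120}$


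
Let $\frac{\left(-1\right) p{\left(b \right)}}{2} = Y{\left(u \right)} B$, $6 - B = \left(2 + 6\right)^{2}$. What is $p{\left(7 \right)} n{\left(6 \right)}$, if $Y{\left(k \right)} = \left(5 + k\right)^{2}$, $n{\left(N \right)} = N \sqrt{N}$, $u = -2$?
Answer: $6264 \sqrt{6} \approx 15344.0$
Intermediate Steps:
$n{\left(N \right)} = N^{\frac{3}{2}}$
$B = -58$ ($B = 6 - \left(2 + 6\right)^{2} = 6 - 8^{2} = 6 - 64 = -58$)
$p{\left(b \right)} = 1044$ ($p{\left(b \right)} = - 2 \left(5 - 2\right)^{2} \left(-58\right) = - 2 \cdot 3^{2} \left(-58\right) = - 2 \cdot 9 \left(-58\right) = \left(-2\right) \left(-522\right) = 1044$)
$p{\left(7 \right)} n{\left(6 \right)} = 1044 \cdot 6^{\frac{3}{2}} = 1044 \cdot 6 \sqrt{6} = 6264 \sqrt{6}$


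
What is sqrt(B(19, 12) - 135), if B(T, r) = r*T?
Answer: sqrt(93) ≈ 9.6436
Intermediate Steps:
B(T, r) = T*r
sqrt(B(19, 12) - 135) = sqrt(19*12 - 135) = sqrt(228 - 135) = sqrt(93)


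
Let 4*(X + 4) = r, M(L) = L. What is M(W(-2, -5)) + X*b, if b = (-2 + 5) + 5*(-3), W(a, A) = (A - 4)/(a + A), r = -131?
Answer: 3096/7 ≈ 442.29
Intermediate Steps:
W(a, A) = (-4 + A)/(A + a)
X = -147/4 (X = -4 + (¼)*(-131) = -4 - 131/4 = -147/4 ≈ -36.750)
b = -12 (b = 3 - 15 = -12)
M(W(-2, -5)) + X*b = (-4 - 5)/(-5 - 2) - 147/4*(-12) = -9/(-7) + 441 = -⅐*(-9) + 441 = 9/7 + 441 = 3096/7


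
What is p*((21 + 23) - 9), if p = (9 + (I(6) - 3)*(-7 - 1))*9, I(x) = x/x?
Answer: 7875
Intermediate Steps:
I(x) = 1
p = 225 (p = (9 + (1 - 3)*(-7 - 1))*9 = (9 - 2*(-8))*9 = (9 + 16)*9 = 25*9 = 225)
p*((21 + 23) - 9) = 225*((21 + 23) - 9) = 225*(44 - 9) = 225*35 = 7875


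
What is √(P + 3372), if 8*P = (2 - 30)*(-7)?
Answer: √13586/2 ≈ 58.279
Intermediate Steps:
P = 49/2 (P = ((2 - 30)*(-7))/8 = (-28*(-7))/8 = (⅛)*196 = 49/2 ≈ 24.500)
√(P + 3372) = √(49/2 + 3372) = √(6793/2) = √13586/2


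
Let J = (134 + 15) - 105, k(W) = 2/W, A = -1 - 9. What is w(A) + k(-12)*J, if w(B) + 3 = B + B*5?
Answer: -211/3 ≈ -70.333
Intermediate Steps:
A = -10
J = 44 (J = 149 - 105 = 44)
w(B) = -3 + 6*B (w(B) = -3 + (B + B*5) = -3 + (B + 5*B) = -3 + 6*B)
w(A) + k(-12)*J = (-3 + 6*(-10)) + (2/(-12))*44 = (-3 - 60) + (2*(-1/12))*44 = -63 - ⅙*44 = -63 - 22/3 = -211/3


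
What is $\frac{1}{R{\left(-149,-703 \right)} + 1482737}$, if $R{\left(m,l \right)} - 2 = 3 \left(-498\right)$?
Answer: $\frac{1}{1481245} \approx 6.7511 \cdot 10^{-7}$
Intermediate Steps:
$R{\left(m,l \right)} = -1492$ ($R{\left(m,l \right)} = 2 + 3 \left(-498\right) = 2 - 1494 = -1492$)
$\frac{1}{R{\left(-149,-703 \right)} + 1482737} = \frac{1}{-1492 + 1482737} = \frac{1}{1481245}$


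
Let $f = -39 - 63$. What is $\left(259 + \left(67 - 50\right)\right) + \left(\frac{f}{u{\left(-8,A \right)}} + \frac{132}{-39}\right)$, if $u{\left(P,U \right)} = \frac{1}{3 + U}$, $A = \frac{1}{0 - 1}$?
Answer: $\frac{892}{13} \approx 68.615$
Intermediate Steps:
$A = -1$ ($A = \frac{1}{-1} = -1$)
$f = -102$ ($f = -39 - 63 = -102$)
$\left(259 + \left(67 - 50\right)\right) + \left(\frac{f}{u{\left(-8,A \right)}} + \frac{132}{-39}\right) = \left(259 + \left(67 - 50\right)\right) + \left(- \frac{102}{\frac{1}{3 - 1}} + \frac{132}{-39}\right) = \left(259 + \left(67 - 50\right)\right) + \left(- \frac{102}{\frac{1}{2}} + 132 \left(- \frac{1}{39}\right)\right) = \left(259 + 17\right) - \left(\frac{44}{13} + 102 \frac{1}{\frac{1}{2}}\right) = 276 - \frac{2696}{13} = \frac{892}{13}$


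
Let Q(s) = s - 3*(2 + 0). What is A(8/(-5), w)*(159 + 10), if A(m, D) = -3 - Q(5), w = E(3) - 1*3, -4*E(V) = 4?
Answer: -338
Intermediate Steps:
E(V) = -1 (E(V) = -¼*4 = -1)
Q(s) = -6 + s (Q(s) = s - 3*2 = s - 6 = -6 + s)
w = -4 (w = -1 - 1*3 = -1 - 3 = -4)
A(m, D) = -2 (A(m, D) = -3 - (-6 + 5) = -3 - 1*(-1) = -3 + 1 = -2)
A(8/(-5), w)*(159 + 10) = -2*(159 + 10) = -2*169 = -338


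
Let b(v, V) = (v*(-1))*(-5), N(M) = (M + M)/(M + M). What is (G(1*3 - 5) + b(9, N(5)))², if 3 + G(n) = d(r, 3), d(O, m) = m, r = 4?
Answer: 2025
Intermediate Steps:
N(M) = 1 (N(M) = (2*M)/((2*M)) = (2*M)*(1/(2*M)) = 1)
b(v, V) = 5*v (b(v, V) = -v*(-5) = 5*v)
G(n) = 0 (G(n) = -3 + 3 = 0)
(G(1*3 - 5) + b(9, N(5)))² = (0 + 5*9)² = (0 + 45)² = 45² = 2025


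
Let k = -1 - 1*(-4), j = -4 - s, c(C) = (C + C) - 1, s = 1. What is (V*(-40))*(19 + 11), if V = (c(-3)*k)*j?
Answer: -126000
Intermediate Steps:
c(C) = -1 + 2*C (c(C) = 2*C - 1 = -1 + 2*C)
j = -5 (j = -4 - 1*1 = -4 - 1 = -5)
k = 3 (k = -1 + 4 = 3)
V = 105 (V = ((-1 + 2*(-3))*3)*(-5) = ((-1 - 6)*3)*(-5) = -7*3*(-5) = -21*(-5) = 105)
(V*(-40))*(19 + 11) = (105*(-40))*(19 + 11) = -4200*30 = -126000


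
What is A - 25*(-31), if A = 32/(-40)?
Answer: 3871/5 ≈ 774.20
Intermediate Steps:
A = -⅘ (A = 32*(-1/40) = -⅘ ≈ -0.80000)
A - 25*(-31) = -⅘ - 25*(-31) = -⅘ + 775 = 3871/5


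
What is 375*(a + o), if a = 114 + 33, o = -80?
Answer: 25125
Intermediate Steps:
a = 147
375*(a + o) = 375*(147 - 80) = 375*67 = 25125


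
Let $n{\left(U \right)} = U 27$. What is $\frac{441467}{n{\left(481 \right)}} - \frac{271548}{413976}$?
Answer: $\frac{1148911211}{34463502} \approx 33.337$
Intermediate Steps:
$n{\left(U \right)} = 27 U$
$\frac{441467}{n{\left(481 \right)}} - \frac{271548}{413976} = \frac{441467}{27 \cdot 481} - \frac{271548}{413976} = \frac{441467}{12987} - \frac{22629}{34498} = 441467 \cdot \frac{1}{12987} - \frac{22629}{34498} = \frac{33959}{999} - \frac{22629}{34498} = \frac{1148911211}{34463502}$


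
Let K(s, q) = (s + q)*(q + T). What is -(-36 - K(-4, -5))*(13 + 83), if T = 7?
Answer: 1728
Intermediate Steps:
K(s, q) = (7 + q)*(q + s) (K(s, q) = (s + q)*(q + 7) = (q + s)*(7 + q) = (7 + q)*(q + s))
-(-36 - K(-4, -5))*(13 + 83) = -(-36 - ((-5)² + 7*(-5) + 7*(-4) - 5*(-4)))*(13 + 83) = -(-36 - (25 - 35 - 28 + 20))*96 = -(-36 - 1*(-18))*96 = -(-36 + 18)*96 = -(-18)*96 = -1*(-1728) = 1728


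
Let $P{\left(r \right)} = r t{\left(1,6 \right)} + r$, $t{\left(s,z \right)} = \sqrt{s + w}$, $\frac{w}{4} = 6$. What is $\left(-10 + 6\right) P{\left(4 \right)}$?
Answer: $-96$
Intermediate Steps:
$w = 24$ ($w = 4 \cdot 6 = 24$)
$t{\left(s,z \right)} = \sqrt{24 + s}$ ($t{\left(s,z \right)} = \sqrt{s + 24} = \sqrt{24 + s}$)
$P{\left(r \right)} = 6 r$ ($P{\left(r \right)} = r \sqrt{24 + 1} + r = r \sqrt{25} + r = r 5 + r = 5 r + r = 6 r$)
$\left(-10 + 6\right) P{\left(4 \right)} = \left(-10 + 6\right) 6 \cdot 4 = \left(-4\right) 24 = -96$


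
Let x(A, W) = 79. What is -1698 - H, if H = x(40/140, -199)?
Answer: -1777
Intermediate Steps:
H = 79
-1698 - H = -1698 - 1*79 = -1698 - 79 = -1777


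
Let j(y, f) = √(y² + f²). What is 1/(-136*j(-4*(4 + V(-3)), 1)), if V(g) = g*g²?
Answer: -√8465/1151240 ≈ -7.9919e-5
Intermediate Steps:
V(g) = g³
j(y, f) = √(f² + y²)
1/(-136*j(-4*(4 + V(-3)), 1)) = 1/(-136*√(1² + (-4*(4 + (-3)³))²)) = 1/(-136*√(1 + (-4*(4 - 27))²)) = 1/(-136*√(1 + (-4*(-23))²)) = 1/(-136*√(1 + 92²)) = 1/(-136*√(1 + 8464)) = 1/(-136*√8465) = -√8465/1151240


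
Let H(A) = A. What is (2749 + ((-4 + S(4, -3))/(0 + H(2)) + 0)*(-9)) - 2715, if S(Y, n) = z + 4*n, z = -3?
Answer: 239/2 ≈ 119.50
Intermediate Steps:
S(Y, n) = -3 + 4*n
(2749 + ((-4 + S(4, -3))/(0 + H(2)) + 0)*(-9)) - 2715 = (2749 + ((-4 + (-3 + 4*(-3)))/(0 + 2) + 0)*(-9)) - 2715 = (2749 + ((-4 + (-3 - 12))/2 + 0)*(-9)) - 2715 = (2749 + ((-4 - 15)*(½) + 0)*(-9)) - 2715 = (2749 + (-19*½ + 0)*(-9)) - 2715 = (2749 + (-19/2 + 0)*(-9)) - 2715 = (2749 - 19/2*(-9)) - 2715 = (2749 + 171/2) - 2715 = 5669/2 - 2715 = 239/2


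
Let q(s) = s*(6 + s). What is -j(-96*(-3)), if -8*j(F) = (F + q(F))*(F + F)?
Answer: 6117120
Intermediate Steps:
j(F) = -F*(F + F*(6 + F))/4 (j(F) = -(F + F*(6 + F))*(F + F)/8 = -(F + F*(6 + F))*2*F/8 = -F*(F + F*(6 + F))/4)
-j(-96*(-3)) = -(-1)*(-96*(-3))²*(7 - 96*(-3))/4 = -(-1)*288²*(7 + 288)/4 = -(-1)*82944*295/4 = -1*(-6117120) = 6117120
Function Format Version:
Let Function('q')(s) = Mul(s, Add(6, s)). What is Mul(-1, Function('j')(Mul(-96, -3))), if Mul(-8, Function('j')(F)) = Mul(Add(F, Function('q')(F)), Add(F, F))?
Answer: 6117120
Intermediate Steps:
Function('j')(F) = Mul(Rational(-1, 4), F, Add(F, Mul(F, Add(6, F)))) (Function('j')(F) = Mul(Rational(-1, 8), Mul(Add(F, Mul(F, Add(6, F))), Add(F, F))) = Mul(Rational(-1, 8), Mul(Add(F, Mul(F, Add(6, F))), Mul(2, F))) = Mul(Rational(-1, 8), Mul(2, F, Add(F, Mul(F, Add(6, F))))) = Mul(Rational(-1, 4), F, Add(F, Mul(F, Add(6, F)))))
Mul(-1, Function('j')(Mul(-96, -3))) = Mul(-1, Mul(Rational(-1, 4), Pow(Mul(-96, -3), 2), Add(7, Mul(-96, -3)))) = Mul(-1, Mul(Rational(-1, 4), Pow(288, 2), Add(7, 288))) = Mul(-1, Mul(Rational(-1, 4), 82944, 295)) = Mul(-1, -6117120) = 6117120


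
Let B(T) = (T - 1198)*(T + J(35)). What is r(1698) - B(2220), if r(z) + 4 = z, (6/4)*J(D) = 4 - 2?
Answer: -6805526/3 ≈ -2.2685e+6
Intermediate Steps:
J(D) = 4/3 (J(D) = 2*(4 - 2)/3 = (⅔)*2 = 4/3)
r(z) = -4 + z
B(T) = (-1198 + T)*(4/3 + T) (B(T) = (T - 1198)*(T + 4/3) = (-1198 + T)*(4/3 + T))
r(1698) - B(2220) = (-4 + 1698) - (-4792/3 + 2220² - 3590/3*2220) = 1694 - (-4792/3 + 4928400 - 2656600) = 1694 - 1*6810608/3 = 1694 - 6810608/3 = -6805526/3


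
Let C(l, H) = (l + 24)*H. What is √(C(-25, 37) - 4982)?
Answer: I*√5019 ≈ 70.845*I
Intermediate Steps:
C(l, H) = H*(24 + l) (C(l, H) = (24 + l)*H = H*(24 + l))
√(C(-25, 37) - 4982) = √(37*(24 - 25) - 4982) = √(37*(-1) - 4982) = √(-37 - 4982) = √(-5019) = I*√5019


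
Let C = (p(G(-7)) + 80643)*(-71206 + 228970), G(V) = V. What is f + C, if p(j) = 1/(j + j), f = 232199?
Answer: 89059482275/7 ≈ 1.2723e+10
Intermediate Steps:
p(j) = 1/(2*j)
C = 89057856882/7 (C = ((½)/(-7) + 80643)*(-71206 + 228970) = ((½)*(-⅐) + 80643)*157764 = (-1/14 + 80643)*157764 = (1129001/14)*157764 = 89057856882/7 ≈ 1.2723e+10)
f + C = 232199 + 89057856882/7 = 89059482275/7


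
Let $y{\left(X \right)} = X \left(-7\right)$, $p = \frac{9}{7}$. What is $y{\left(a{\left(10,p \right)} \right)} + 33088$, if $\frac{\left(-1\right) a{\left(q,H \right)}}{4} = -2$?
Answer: $33032$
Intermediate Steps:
$p = \frac{9}{7}$ ($p = 9 \cdot \frac{1}{7} = \frac{9}{7} \approx 1.2857$)
$a{\left(q,H \right)} = 8$ ($a{\left(q,H \right)} = \left(-4\right) \left(-2\right) = 8$)
$y{\left(X \right)} = - 7 X$
$y{\left(a{\left(10,p \right)} \right)} + 33088 = \left(-7\right) 8 + 33088 = -56 + 33088 = 33032$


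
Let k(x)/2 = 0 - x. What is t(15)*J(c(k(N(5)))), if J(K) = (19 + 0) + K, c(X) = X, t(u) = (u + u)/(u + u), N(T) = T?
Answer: 9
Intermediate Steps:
k(x) = -2*x (k(x) = 2*(0 - x) = 2*(-x) = -2*x)
t(u) = 1 (t(u) = (2*u)/((2*u)) = (2*u)*(1/(2*u)) = 1)
J(K) = 19 + K
t(15)*J(c(k(N(5)))) = 1*(19 - 2*5) = 1*(19 - 10) = 1*9 = 9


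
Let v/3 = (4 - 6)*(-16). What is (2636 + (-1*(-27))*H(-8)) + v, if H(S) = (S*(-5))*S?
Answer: -5908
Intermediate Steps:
v = 96 (v = 3*((4 - 6)*(-16)) = 3*(-2*(-16)) = 3*32 = 96)
H(S) = -5*S² (H(S) = (-5*S)*S = -5*S²)
(2636 + (-1*(-27))*H(-8)) + v = (2636 + (-1*(-27))*(-5*(-8)²)) + 96 = (2636 + 27*(-5*64)) + 96 = (2636 + 27*(-320)) + 96 = (2636 - 8640) + 96 = -6004 + 96 = -5908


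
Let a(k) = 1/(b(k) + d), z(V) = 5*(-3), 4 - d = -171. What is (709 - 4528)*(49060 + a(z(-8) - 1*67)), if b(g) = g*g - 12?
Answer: -1290349287999/6887 ≈ -1.8736e+8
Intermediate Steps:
d = 175 (d = 4 - 1*(-171) = 4 + 171 = 175)
b(g) = -12 + g**2 (b(g) = g**2 - 12 = -12 + g**2)
z(V) = -15
a(k) = 1/(163 + k**2) (a(k) = 1/((-12 + k**2) + 175) = 1/(163 + k**2))
(709 - 4528)*(49060 + a(z(-8) - 1*67)) = (709 - 4528)*(49060 + 1/(163 + (-15 - 1*67)**2)) = -3819*(49060 + 1/(163 + (-15 - 67)**2)) = -3819*(49060 + 1/(163 + (-82)**2)) = -3819*(49060 + 1/(163 + 6724)) = -3819*(49060 + 1/6887) = -3819*337876221/6887 = -1290349287999/6887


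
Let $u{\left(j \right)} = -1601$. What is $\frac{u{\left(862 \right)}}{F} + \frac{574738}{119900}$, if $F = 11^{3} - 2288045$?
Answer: $\frac{164306673854}{34272126075} \approx 4.7942$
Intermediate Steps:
$F = -2286714$ ($F = 1331 - 2288045 = -2286714$)
$\frac{u{\left(862 \right)}}{F} + \frac{574738}{119900} = - \frac{1601}{-2286714} + \frac{574738}{119900} = \left(-1601\right) \left(- \frac{1}{2286714}\right) + 574738 \cdot \frac{1}{119900} = \frac{1601}{2286714} + \frac{287369}{59950} = \frac{164306673854}{34272126075}$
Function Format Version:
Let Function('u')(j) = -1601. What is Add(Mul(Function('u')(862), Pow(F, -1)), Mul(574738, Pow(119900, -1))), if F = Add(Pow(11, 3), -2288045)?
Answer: Rational(164306673854, 34272126075) ≈ 4.7942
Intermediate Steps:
F = -2286714 (F = Add(1331, -2288045) = -2286714)
Add(Mul(Function('u')(862), Pow(F, -1)), Mul(574738, Pow(119900, -1))) = Add(Mul(-1601, Pow(-2286714, -1)), Mul(574738, Pow(119900, -1))) = Add(Mul(-1601, Rational(-1, 2286714)), Mul(574738, Rational(1, 119900))) = Add(Rational(1601, 2286714), Rational(287369, 59950)) = Rational(164306673854, 34272126075)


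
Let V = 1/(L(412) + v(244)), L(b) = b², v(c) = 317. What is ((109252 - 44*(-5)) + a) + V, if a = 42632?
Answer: 25866958345/170061 ≈ 1.5210e+5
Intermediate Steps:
V = 1/170061 (V = 1/(412² + 317) = 1/(169744 + 317) = 1/170061 ≈ 5.8802e-6)
((109252 - 44*(-5)) + a) + V = ((109252 - 44*(-5)) + 42632) + 1/170061 = ((109252 + 220) + 42632) + 1/170061 = (109472 + 42632) + 1/170061 = 152104 + 1/170061 = 25866958345/170061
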